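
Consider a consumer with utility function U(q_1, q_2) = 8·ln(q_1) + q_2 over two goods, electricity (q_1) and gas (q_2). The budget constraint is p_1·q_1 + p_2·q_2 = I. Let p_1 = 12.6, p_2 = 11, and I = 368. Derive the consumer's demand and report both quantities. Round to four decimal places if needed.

q_1* = 6.9841, q_2* = 25.4545

So q_1*(p_1,p_2) = 8·p_2/p_1, independent of income; and q_2* = (I − 8·p_2)/p_2.
At the given prices: q_1* = 8·11/12.6 = 6.9841, and q_2* = 25.4545.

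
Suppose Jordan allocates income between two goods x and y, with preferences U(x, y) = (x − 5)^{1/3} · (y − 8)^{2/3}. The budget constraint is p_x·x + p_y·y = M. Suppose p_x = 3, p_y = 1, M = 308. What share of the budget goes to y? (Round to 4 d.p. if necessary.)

Substituting into the budget: x* = 5 + 1/3·(M − 5·p_x − 8·p_y)/p_x, and y* = 8 + 2/3·(…)/p_y.
Discretionary income = 308 − 5·3 − 8·1 = 285; x* = 5 + 1/3·285/3 = 36.6667; y* = 8 + 2/3·285/1 = 198.
Expenditure on y: 1·198 = 198; share = 0.6429.

share on y = 0.6429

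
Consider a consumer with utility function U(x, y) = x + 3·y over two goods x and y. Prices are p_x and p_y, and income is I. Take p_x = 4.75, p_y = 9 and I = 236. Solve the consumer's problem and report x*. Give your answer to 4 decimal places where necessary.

Linear utility — the consumer picks whichever good has higher MU/price: 1/4.75 = 0.2105 vs 3/9 = 0.3333.
y gives more utility per dollar, so spend all income on y: y* = I/p_y, x* = 0.
Numerically: x* = 0, y* = 26.2222.

x* = 0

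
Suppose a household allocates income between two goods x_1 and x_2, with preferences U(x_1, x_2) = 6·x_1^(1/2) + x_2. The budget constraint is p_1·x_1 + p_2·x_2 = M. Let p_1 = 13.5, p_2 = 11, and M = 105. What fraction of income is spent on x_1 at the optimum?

share on x_1 = 0.7683

Plugging in: x_1* = (3·11/13.5)² = 5.9753, x_2* = 2.2121.
Expenditure on x_1: 13.5·5.9753 = 80.6667; share = 0.7683.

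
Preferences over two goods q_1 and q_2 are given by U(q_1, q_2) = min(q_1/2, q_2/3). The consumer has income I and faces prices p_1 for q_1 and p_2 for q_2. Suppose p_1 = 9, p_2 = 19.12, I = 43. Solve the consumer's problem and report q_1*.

q_1* = 1.1412

Leontief preferences: the optimum is at the kink where q_1/2 = q_2/3, i.e. q_2 = (3/2)·q_1.
Budget: p_1·q_1 + p_2·(3/2)·q_1 = I, so (2·p_1 + 3·p_2)·q_1 = 2·I.
Demand: q_1*(p_1,p_2,I) = 2·I/(2·p_1 + 3·p_2), q_2* = 3·I/(2·p_1 + 3·p_2).
Here 2·9 + 3·19.12 = 75.36, giving q_1* = 1.1412.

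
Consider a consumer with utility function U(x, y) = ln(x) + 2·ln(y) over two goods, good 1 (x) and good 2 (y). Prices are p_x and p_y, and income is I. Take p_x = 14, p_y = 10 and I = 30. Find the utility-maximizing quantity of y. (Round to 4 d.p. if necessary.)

MU_x/MU_y = (y)/(2·x); tangency sets this equal to p_x/p_y.
Rearranging, p_y·y = 2·p_x·x. Substituting into the budget gives p_x·x·(1 + 2) = I.
Demand: x*(p_x,p_y,I) = 1/3·I/p_x and y* = 2/3·I/p_y.
At p_x=14, p_y=10, I=30: y* = 2/3·30/10 = 2.

y* = 2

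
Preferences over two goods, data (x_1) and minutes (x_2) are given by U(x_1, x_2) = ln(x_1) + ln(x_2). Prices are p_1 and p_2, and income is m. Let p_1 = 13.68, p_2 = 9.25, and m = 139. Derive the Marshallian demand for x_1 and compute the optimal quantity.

The MRS is x_2/x_1. Set MRS = p_1/p_2.
Rearranging, p_2·x_2 = p_1·x_1. Substituting into the budget gives p_1·x_1·(1 + 1) = m.
Demand: x_1*(p_1,p_2,m) = 0.5·m/p_1 and x_2* = 0.5·m/p_2.
At p_1=13.68, p_2=9.25, m=139: x_1* = 0.5·139/13.68 = 5.0804.

x_1* = 5.0804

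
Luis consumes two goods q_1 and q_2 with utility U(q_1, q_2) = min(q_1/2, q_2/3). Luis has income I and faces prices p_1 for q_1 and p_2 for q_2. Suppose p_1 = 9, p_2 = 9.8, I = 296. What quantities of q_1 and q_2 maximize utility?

With perfect complements, no substitution: consume in ratio q_1:q_2 = 2:3.
Budget: p_1·q_1 + p_2·(3/2)·q_1 = I, so (2·p_1 + 3·p_2)·q_1 = 2·I.
Demand: q_1*(p_1,p_2,I) = 2·I/(2·p_1 + 3·p_2), q_2* = 3·I/(2·p_1 + 3·p_2).
Here 2·9 + 3·9.8 = 47.4, giving q_1* = 12.4895 and q_2* = 18.7342.

q_1* = 12.4895, q_2* = 18.7342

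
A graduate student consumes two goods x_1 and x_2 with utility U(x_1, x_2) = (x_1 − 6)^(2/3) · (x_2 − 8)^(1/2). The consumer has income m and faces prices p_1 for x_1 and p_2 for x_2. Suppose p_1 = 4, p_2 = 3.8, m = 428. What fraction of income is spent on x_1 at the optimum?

MRS = (4/3)·(x_2−8)/(x_1−6). Tangency with p_1/p_2 gives x_2−8 = (3/4)·(p_1/p_2)·(x_1−6).
After buying the subsistence bundle (6, 8), a share 4/7 of the remaining income goes to x_1: x_1* = 6 + 4/7·(m − 6p_1 − 8p_2)/p_1.
Discretionary income = 428 − 6·4 − 8·3.8 = 373.6; x_1* = 6 + 4/7·373.6/4 = 59.3714; x_2* = 8 + 3/7·373.6/3.8 = 50.1353.
Expenditure on x_1: 4·59.3714 = 237.4857; share = 0.5549.

share on x_1 = 0.5549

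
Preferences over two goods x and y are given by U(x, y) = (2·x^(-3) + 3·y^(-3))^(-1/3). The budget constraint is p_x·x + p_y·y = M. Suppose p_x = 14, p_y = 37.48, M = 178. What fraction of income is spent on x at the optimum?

From the CES first-order condition, (2/3)·(y/x)^(4) = p_x/p_y.
Solve for the ratio: y/x = [(3/2)·p_x/p_y]^(0.25).
Substitute y = (y/x)·x into the budget: x* = M/(p_x + p_y·(y/x)).
Numerically y/x = 0.865177, so x* = 178/(14 + 37.48·0.865177) = 3.834 and y* = 0.865177·3.834 = 3.3171.
Expenditure on x: 14·3.834 = 53.6759; share = 0.3015.

share on x = 0.3015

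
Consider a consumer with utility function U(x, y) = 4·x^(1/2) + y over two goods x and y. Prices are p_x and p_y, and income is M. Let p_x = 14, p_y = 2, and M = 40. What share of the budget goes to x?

share on x = 0.0286

Set MRS = p_x/p_y: 2·x^(−1/2) = p_x/p_y.
Thus x* = (2·p_y/p_x)² — independent of M — with the rest of income spent on y.
Plugging in: x* = (2·2/14)² = 0.0816, y* = 19.4286.
Expenditure on x: 14·0.0816 = 1.1429; share = 0.0286.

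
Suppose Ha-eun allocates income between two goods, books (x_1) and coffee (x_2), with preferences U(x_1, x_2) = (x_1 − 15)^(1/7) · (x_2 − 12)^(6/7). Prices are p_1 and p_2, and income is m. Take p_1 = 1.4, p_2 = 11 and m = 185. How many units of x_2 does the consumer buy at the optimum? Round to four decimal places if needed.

x_2* = 14.4935

Discretionary income = 185 − 15·1.4 − 12·11 = 32; x_2* = 12 + 6/7·32/11 = 14.4935.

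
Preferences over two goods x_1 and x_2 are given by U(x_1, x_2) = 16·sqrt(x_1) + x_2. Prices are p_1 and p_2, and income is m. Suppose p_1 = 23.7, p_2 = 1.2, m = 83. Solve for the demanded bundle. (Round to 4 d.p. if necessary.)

Solve: √x_1 = 8·p_2/p_1, so x_1*(p_1,p_2) = (8·p_2/p_1)², and x_2* = (m − p_1·x_1*)/p_2.
Plugging in: x_1* = (8·1.2/23.7)² = 0.1641, x_2* = 65.9262.

x_1* = 0.1641, x_2* = 65.9262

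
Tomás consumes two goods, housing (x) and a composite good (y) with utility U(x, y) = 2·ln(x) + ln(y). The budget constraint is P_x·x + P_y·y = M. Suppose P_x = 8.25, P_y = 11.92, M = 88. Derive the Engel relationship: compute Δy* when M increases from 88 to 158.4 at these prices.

MU_x/MU_y = (2·y)/(x); tangency sets this equal to P_x/P_y.
Rearranging, P_y·y = (1/2)·P_x·x. Substituting into the budget gives P_x·x·(1 + (1/2)) = M.
Demand: x*(P_x,P_y,M) = 2/3·M/P_x and y* = 1/3·M/P_y.
At P_x=8.25, P_y=11.92, M=88: y* = 1/3·88/11.92 = 2.4609.
At M' = 158.4: y* = 4.4295. Change: 4.4295 − 2.4609 = 1.9687.

Δy* = 1.9687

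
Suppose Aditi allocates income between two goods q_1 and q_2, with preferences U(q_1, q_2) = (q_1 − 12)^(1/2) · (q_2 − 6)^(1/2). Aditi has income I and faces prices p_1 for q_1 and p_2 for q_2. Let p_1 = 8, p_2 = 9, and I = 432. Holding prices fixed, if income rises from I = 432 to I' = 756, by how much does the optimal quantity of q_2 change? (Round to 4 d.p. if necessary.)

Δq_2* = 18

MRS = (q_2−6)/(q_1−12). Tangency with p_1/p_2 gives q_2−6 = (p_1/p_2)·(q_1−12).
Substituting into the budget: q_1* = 12 + 0.5·(I − 12·p_1 − 6·p_2)/p_1, and q_2* = 6 + 0.5·(…)/p_2.
Discretionary income = 432 − 12·8 − 6·9 = 282; q_2* = 6 + 0.5·282/9 = 21.6667.
At I' = 756: q_2* = 39.6667. Change: 39.6667 − 21.6667 = 18.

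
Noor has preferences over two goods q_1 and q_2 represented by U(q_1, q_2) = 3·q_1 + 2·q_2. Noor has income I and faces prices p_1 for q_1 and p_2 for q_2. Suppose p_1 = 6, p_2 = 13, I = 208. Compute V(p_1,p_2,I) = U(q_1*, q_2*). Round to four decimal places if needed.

Linear utility — the consumer picks whichever good has higher MU/price: 3/6 = 0.5 vs 2/13 = 0.1538.
q_1 gives more utility per dollar, so spend all income on q_1: q_1* = I/p_1, q_2* = 0.
Numerically: q_1* = 34.6667, q_2* = 0.
Utility at the optimum: U(34.6667, 0) = 104.

V = 104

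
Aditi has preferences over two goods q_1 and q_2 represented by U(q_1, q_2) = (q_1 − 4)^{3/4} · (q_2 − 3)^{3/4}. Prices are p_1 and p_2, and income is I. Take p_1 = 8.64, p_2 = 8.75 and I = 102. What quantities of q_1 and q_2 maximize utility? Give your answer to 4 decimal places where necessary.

q_1* = 6.3837, q_2* = 5.3537

Discretionary income = 102 − 4·8.64 − 3·8.75 = 41.19; q_1* = 4 + 0.5·41.19/8.64 = 6.3837; q_2* = 3 + 0.5·41.19/8.75 = 5.3537.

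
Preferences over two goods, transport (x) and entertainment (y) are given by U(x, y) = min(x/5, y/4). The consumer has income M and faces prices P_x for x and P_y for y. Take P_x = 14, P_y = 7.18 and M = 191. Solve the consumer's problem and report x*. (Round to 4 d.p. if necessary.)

x* = 9.6738

Leontief preferences: the optimum is at the kink where x/5 = y/4, i.e. y = (4/5)·x.
Budget: P_x·x + P_y·(4/5)·x = M, so (5·P_x + 4·P_y)·x = 5·M.
Demand: x*(P_x,P_y,M) = 5·M/(5·P_x + 4·P_y), y* = 4·M/(5·P_x + 4·P_y).
Here 5·14 + 4·7.18 = 98.72, giving x* = 9.6738.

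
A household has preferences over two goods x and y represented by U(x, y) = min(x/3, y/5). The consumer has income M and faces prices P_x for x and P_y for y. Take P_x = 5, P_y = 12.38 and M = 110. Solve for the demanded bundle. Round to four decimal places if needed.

x* = 4.2913, y* = 7.1521

Leontief preferences: the optimum is at the kink where x/3 = y/5, i.e. y = (5/3)·x.
Budget: P_x·x + P_y·(5/3)·x = M, so (3·P_x + 5·P_y)·x = 3·M.
Demand: x*(P_x,P_y,M) = 3·M/(3·P_x + 5·P_y), y* = 5·M/(3·P_x + 5·P_y).
Here 3·5 + 5·12.38 = 76.9, giving x* = 4.2913 and y* = 7.1521.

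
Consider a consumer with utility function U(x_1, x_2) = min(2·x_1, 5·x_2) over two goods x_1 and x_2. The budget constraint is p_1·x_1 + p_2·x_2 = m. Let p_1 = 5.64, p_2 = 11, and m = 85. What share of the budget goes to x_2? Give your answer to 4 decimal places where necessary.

With perfect complements, no substitution: consume in ratio x_1:x_2 = 5:2.
Budget: p_1·x_1 + p_2·(2/5)·x_1 = m, so (5·p_1 + 2·p_2)·x_1 = 5·m.
Demand: x_1*(p_1,p_2,m) = 5·m/(5·p_1 + 2·p_2), x_2* = 2·m/(5·p_1 + 2·p_2).
Here 5·5.64 + 2·11 = 50.2, giving x_1* = 8.4661 and x_2* = 3.3865.
Expenditure on x_2: 11·3.3865 = 37.251; share = 0.4382.

share on x_2 = 0.4382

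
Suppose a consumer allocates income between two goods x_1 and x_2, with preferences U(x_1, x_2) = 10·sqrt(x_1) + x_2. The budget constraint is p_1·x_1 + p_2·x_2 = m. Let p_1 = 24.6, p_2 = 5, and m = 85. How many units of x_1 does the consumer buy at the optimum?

x_1* = 1.0328

MU_x_1 = 5/√x_1, MU_x_2 = 1. Tangency: 5/√x_1 = p_1/p_2.
Solve: √x_1 = 5·p_2/p_1, so x_1*(p_1,p_2) = (5·p_2/p_1)², and x_2* = (m − p_1·x_1*)/p_2.
Plugging in: x_1* = (5·5/24.6)² = 1.0328.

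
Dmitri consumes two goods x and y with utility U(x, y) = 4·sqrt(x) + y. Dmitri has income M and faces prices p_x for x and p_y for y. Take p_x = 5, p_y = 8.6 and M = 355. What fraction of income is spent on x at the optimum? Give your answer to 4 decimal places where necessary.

share on x = 0.1667

MU_x = 2/√x, MU_y = 1. Tangency: 2/√x = p_x/p_y.
Solve: √x = 2·p_y/p_x, so x*(p_x,p_y) = (2·p_y/p_x)², and y* = (M − p_x·x*)/p_y.
Plugging in: x* = (2·8.6/5)² = 11.8336, y* = 34.3991.
Expenditure on x: 5·11.8336 = 59.168; share = 0.1667.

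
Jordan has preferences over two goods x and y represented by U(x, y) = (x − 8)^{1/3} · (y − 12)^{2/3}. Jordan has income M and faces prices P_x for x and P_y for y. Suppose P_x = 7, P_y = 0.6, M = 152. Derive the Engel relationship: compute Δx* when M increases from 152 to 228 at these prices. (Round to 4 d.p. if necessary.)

Let x' = x−8, y' = y−12. MRS = (1/2)·y'/x' = P_x/P_y.
Substituting into the budget: x* = 8 + 1/3·(M − 8·P_x − 12·P_y)/P_x, and y* = 12 + 2/3·(…)/P_y.
Discretionary income = 152 − 8·7 − 12·0.6 = 88.8; x* = 8 + 1/3·88.8/7 = 12.2286.
At M' = 228: x* = 15.8476. Change: 15.8476 − 12.2286 = 3.619.

Δx* = 3.619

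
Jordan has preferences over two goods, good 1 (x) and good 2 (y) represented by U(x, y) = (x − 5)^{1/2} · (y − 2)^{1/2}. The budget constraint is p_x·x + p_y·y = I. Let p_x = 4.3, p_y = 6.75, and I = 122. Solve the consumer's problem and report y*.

Let x' = x−5, y' = y−2. MRS = y'/x' = p_x/p_y.
Substituting into the budget: x* = 5 + 0.5·(I − 5·p_x − 2·p_y)/p_x, and y* = 2 + 0.5·(…)/p_y.
Discretionary income = 122 − 5·4.3 − 2·6.75 = 87; y* = 2 + 0.5·87/6.75 = 8.4444.

y* = 8.4444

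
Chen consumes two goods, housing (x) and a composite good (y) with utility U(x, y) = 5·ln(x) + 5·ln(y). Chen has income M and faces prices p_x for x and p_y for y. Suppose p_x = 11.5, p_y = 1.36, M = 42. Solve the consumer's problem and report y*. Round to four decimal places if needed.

y* = 15.4412

MU_x/MU_y = (5·y)/(5·x); tangency sets this equal to p_x/p_y.
So 5·p_y·y = 5·p_x·x; combined with the budget, a share 0.5 of income goes to x.
Demand: x*(p_x,p_y,M) = 0.5·M/p_x and y* = 0.5·M/p_y.
At p_x=11.5, p_y=1.36, M=42: y* = 0.5·42/1.36 = 15.4412.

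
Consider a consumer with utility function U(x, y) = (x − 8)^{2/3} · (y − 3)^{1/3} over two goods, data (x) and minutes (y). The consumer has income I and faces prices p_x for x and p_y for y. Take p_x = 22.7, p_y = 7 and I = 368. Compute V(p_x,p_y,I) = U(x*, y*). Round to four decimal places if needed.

V = 5.7067

Substituting into the budget: x* = 8 + 2/3·(I − 8·p_x − 3·p_y)/p_x, and y* = 3 + 1/3·(…)/p_y.
Discretionary income = 368 − 8·22.7 − 3·7 = 165.4; x* = 8 + 2/3·165.4/22.7 = 12.8576; y* = 3 + 1/3·165.4/7 = 10.8762.
Utility at the optimum: U(12.8576, 10.8762) = 5.7067.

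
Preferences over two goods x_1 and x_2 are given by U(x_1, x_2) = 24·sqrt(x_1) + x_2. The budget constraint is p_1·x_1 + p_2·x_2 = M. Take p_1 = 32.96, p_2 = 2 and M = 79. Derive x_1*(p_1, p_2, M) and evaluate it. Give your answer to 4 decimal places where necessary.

MU_x_1 = 12/√x_1, MU_x_2 = 1. Tangency: 12/√x_1 = p_1/p_2.
Thus x_1* = (12·p_2/p_1)² — independent of M — with the rest of income spent on x_2.
Plugging in: x_1* = (12·2/32.96)² = 0.5302.

x_1* = 0.5302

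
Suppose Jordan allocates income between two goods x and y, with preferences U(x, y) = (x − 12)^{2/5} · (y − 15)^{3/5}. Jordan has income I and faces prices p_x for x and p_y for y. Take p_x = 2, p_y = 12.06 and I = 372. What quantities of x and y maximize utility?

Substituting into the budget: x* = 12 + 0.4·(I − 12·p_x − 15·p_y)/p_x, and y* = 15 + 0.6·(…)/p_y.
Discretionary income = 372 − 12·2 − 15·12.06 = 167.1; x* = 12 + 0.4·167.1/2 = 45.42; y* = 15 + 0.6·167.1/12.06 = 23.3134.

x* = 45.42, y* = 23.3134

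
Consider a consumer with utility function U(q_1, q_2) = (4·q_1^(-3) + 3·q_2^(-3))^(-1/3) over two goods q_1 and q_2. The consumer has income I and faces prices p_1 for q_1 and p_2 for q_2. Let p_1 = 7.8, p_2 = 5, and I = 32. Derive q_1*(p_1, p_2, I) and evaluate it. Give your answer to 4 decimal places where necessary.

From the CES first-order condition, (4/3)·(q_2/q_1)^(4) = p_1/p_2.
Solve for the ratio: q_2/q_1 = [(3/4)·p_1/p_2]^(0.25).
With the ratio pinned down, the budget gives q_1* = I/(p_1 + p_2·(q_2/q_1)) and q_2* = (q_2/q_1)·q_1*.
Numerically q_2/q_1 = 1.040031, so q_1* = 32/(7.8 + 5·1.040031) = 2.4615.

q_1* = 2.4615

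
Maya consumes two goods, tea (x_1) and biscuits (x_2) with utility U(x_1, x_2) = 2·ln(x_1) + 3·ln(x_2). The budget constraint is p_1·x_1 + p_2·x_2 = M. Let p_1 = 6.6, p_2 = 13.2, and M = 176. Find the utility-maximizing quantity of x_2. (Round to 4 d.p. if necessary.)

At p_1=6.6, p_2=13.2, M=176: x_2* = 0.6·176/13.2 = 8.

x_2* = 8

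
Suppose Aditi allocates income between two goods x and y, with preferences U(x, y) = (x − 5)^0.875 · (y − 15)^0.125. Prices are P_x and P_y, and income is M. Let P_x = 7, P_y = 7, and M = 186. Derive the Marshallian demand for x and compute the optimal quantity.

x* = 10.75

This is Cobb-Douglas in (x−5, y−15): tangency gives 0.875·P_y·(y−15) = 0.125·P_x·(x−5).
After buying the subsistence bundle (5, 15), a share 0.875 of the remaining income goes to x: x* = 5 + 0.875·(M − 5P_x − 15P_y)/P_x.
Discretionary income = 186 − 5·7 − 15·7 = 46; x* = 5 + 0.875·46/7 = 10.75.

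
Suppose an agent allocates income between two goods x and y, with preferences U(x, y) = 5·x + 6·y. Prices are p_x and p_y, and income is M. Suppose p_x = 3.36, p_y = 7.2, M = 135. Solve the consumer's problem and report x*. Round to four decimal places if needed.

Perfect substitutes: compare marginal utility per dollar. 5/p_x vs 6/p_y → 1.4881 vs 0.8333.
x gives more utility per dollar, so spend all income on x: x* = M/p_x, y* = 0.
Numerically: x* = 40.1786, y* = 0.

x* = 40.1786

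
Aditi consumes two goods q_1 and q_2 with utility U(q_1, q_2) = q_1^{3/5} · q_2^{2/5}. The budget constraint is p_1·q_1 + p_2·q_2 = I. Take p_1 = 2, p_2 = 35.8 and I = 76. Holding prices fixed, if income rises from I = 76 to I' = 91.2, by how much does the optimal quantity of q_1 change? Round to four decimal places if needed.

Δq_1* = 4.56

The MRS is (3/2)·q_2/q_1. Set MRS = p_1/p_2.
Rearranging, p_2·q_2 = (2/3)·p_1·q_1. Substituting into the budget gives p_1·q_1·(1 + (2/3)) = I.
Demand: q_1*(p_1,p_2,I) = 0.6·I/p_1 and q_2* = 0.4·I/p_2.
At p_1=2, p_2=35.8, I=76: q_1* = 0.6·76/2 = 22.8.
At I' = 91.2: q_1* = 27.36. Change: 27.36 − 22.8 = 4.56.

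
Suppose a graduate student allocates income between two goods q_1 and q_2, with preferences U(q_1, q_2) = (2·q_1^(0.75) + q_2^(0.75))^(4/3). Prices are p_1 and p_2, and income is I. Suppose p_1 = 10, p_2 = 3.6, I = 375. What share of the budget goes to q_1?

MU_q_1 ∝ 2·q_1^(-0.25), MU_q_2 ∝ q_2^(-0.25), so MRS = 2·(q_2/q_1)^(0.25) = p_1/p_2.
Solve for the ratio: q_2/q_1 = [(1/2)·p_1/p_2]^(4).
Substitute q_2 = (q_2/q_1)·q_1 into the budget: q_1* = I/(p_1 + p_2·(q_2/q_1)).
Numerically q_2/q_1 = 3.721089, so q_1* = 375/(10 + 3.6·3.721089) = 16.0284 and q_2* = 3.721089·16.0284 = 59.6432.
Expenditure on q_1: 10·16.0284 = 160.2844; share = 0.4274.

share on q_1 = 0.4274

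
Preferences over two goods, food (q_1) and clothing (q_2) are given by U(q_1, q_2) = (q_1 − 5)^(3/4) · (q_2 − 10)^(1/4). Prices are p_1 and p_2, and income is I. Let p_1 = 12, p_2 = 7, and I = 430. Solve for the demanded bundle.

Let q_1' = q_1−5, q_2' = q_2−10. MRS = 3·q_2'/q_1' = p_1/p_2.
After buying the subsistence bundle (5, 10), a share 0.75 of the remaining income goes to q_1: q_1* = 5 + 0.75·(I − 5p_1 − 10p_2)/p_1.
Discretionary income = 430 − 5·12 − 10·7 = 300; q_1* = 5 + 0.75·300/12 = 23.75; q_2* = 10 + 0.25·300/7 = 20.7143.

q_1* = 23.75, q_2* = 20.7143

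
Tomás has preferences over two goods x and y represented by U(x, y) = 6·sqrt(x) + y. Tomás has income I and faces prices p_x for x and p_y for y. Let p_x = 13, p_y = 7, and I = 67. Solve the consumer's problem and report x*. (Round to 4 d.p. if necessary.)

Utility is quasi-linear in y; the FOC for x is 3/√x = p_x/p_y.
Solve: √x = 3·p_y/p_x, so x*(p_x,p_y) = (3·p_y/p_x)², and y* = (I − p_x·x*)/p_y.
Plugging in: x* = (3·7/13)² = 2.6095.

x* = 2.6095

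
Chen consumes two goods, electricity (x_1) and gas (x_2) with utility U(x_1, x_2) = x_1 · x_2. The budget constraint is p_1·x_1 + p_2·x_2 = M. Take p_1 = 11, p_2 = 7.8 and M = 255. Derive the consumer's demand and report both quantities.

x_1* = 11.5909, x_2* = 16.3462

The MRS is x_2/x_1. Set MRS = p_1/p_2.
So p_2·x_2 = p_1·x_1; combined with the budget, a share 0.5 of income goes to x_1.
Demand: x_1*(p_1,p_2,M) = 0.5·M/p_1 and x_2* = 0.5·M/p_2.
At p_1=11, p_2=7.8, M=255: x_1* = 0.5·255/11 = 11.5909, x_2* = 16.3462.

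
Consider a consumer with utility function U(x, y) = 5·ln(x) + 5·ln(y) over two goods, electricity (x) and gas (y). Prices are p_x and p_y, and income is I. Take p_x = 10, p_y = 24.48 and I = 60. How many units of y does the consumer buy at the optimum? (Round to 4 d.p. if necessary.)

The MRS is y/x. Set MRS = p_x/p_y.
So 5·p_y·y = 5·p_x·x; combined with the budget, a share 0.5 of income goes to x.
Demand: x*(p_x,p_y,I) = 0.5·I/p_x and y* = 0.5·I/p_y.
At p_x=10, p_y=24.48, I=60: y* = 0.5·60/24.48 = 1.2255.

y* = 1.2255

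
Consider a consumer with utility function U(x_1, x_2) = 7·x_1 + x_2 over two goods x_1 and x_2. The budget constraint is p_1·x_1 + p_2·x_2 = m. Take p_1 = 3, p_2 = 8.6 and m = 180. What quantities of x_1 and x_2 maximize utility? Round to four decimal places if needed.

x_1* = 60, x_2* = 0

x_1 gives more utility per dollar, so spend all income on x_1: x_1* = m/p_1, x_2* = 0.
Numerically: x_1* = 60, x_2* = 0.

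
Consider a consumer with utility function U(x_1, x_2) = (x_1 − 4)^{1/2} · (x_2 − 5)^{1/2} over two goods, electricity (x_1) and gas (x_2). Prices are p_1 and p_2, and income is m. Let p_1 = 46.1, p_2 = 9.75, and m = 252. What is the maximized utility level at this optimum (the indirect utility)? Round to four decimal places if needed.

V = 0.4446

Discretionary income = 252 − 4·46.1 − 5·9.75 = 18.85; x_1* = 4 + 0.5·18.85/46.1 = 4.2044; x_2* = 5 + 0.5·18.85/9.75 = 5.9667.
Utility at the optimum: U(4.2044, 5.9667) = 0.4446.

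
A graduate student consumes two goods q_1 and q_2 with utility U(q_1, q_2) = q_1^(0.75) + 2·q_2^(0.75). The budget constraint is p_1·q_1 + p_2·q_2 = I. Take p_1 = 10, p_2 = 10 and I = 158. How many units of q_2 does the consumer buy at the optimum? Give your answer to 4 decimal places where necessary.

From the CES first-order condition, (1/2)·(q_2/q_1)^(0.25) = p_1/p_2.
Solve for the ratio: q_2/q_1 = [2·p_1/p_2]^(4).
With the ratio pinned down, the budget gives q_1* = I/(p_1 + p_2·(q_2/q_1)) and q_2* = (q_2/q_1)·q_1*.
Numerically q_2/q_1 = 16, so q_1* = 158/(10 + 10·16) = 0.9294 and q_2* = 16·0.9294 = 14.8706.

q_2* = 14.8706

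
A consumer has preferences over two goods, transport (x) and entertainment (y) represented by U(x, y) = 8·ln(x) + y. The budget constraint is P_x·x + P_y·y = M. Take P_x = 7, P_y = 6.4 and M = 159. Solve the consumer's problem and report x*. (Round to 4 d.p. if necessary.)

MU_x = 8/x, MU_y = 1. Tangency: 8/x = P_x/P_y.
So x*(P_x,P_y) = 8·P_y/P_x, independent of income; and y* = (M − 8·P_y)/P_y.
At the given prices: x* = 8·6.4/7 = 7.3143.

x* = 7.3143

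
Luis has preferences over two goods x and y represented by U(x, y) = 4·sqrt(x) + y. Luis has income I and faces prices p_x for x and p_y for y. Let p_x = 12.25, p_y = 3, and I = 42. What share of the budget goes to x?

share on x = 0.07

Set MRS = p_x/p_y: 2·x^(−1/2) = p_x/p_y.
Thus x* = (2·p_y/p_x)² — independent of I — with the rest of income spent on y.
Plugging in: x* = (2·3/12.25)² = 0.2399, y* = 13.0204.
Expenditure on x: 12.25·0.2399 = 2.9388; share = 0.07.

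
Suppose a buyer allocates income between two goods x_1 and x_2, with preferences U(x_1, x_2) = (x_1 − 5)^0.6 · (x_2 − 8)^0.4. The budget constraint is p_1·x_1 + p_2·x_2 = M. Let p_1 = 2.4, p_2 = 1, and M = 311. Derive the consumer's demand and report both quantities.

x_1* = 77.75, x_2* = 124.4

This is Cobb-Douglas in (x_1−5, x_2−8): tangency gives 0.6·p_2·(x_2−8) = 0.4·p_1·(x_1−5).
Substituting into the budget: x_1* = 5 + 0.6·(M − 5·p_1 − 8·p_2)/p_1, and x_2* = 8 + 0.4·(…)/p_2.
Discretionary income = 311 − 5·2.4 − 8·1 = 291; x_1* = 5 + 0.6·291/2.4 = 77.75; x_2* = 8 + 0.4·291/1 = 124.4.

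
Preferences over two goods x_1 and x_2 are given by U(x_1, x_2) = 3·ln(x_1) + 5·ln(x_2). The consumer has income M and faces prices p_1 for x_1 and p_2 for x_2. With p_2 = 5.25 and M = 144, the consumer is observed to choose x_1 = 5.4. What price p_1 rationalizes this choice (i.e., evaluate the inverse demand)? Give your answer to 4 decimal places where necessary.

p_1 = 10

Tangency: MRS = (3/5)·x_2/x_1 = p_1/p_2.
Rearranging, p_2·x_2 = (5/3)·p_1·x_1. Substituting into the budget gives p_1·x_1·(1 + (5/3)) = M.
Demand: x_1*(p_1,p_2,M) = 0.375·M/p_1 and x_2* = 0.625·M/p_2.
Set x_1* = 5.4 in the demand function and solve for p_1: p_1 = 10.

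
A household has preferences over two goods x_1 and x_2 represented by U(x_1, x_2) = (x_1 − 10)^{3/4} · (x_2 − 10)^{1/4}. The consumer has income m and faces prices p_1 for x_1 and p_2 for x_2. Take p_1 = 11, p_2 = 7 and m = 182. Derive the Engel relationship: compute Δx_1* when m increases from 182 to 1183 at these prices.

Δx_1* = 68.25

Discretionary income = 182 − 10·11 − 10·7 = 2; x_1* = 10 + 0.75·2/11 = 10.1364.
At m' = 1183: x_1* = 78.3864. Change: 78.3864 − 10.1364 = 68.25.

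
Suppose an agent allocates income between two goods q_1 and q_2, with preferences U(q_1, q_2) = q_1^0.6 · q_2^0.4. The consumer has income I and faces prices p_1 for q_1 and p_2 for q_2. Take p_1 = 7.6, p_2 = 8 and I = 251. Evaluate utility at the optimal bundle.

The MRS is (3/2)·q_2/q_1. Set MRS = p_1/p_2.
So 0.6·p_2·q_2 = 0.4·p_1·q_1; combined with the budget, a share 0.6 of income goes to q_1.
Demand: q_1*(p_1,p_2,I) = 0.6·I/p_1 and q_2* = 0.4·I/p_2.
At p_1=7.6, p_2=8, I=251: q_1* = 0.6·251/7.6 = 19.8158, q_2* = 12.55.
Utility at the optimum: U(19.8158, 12.55) = 16.5069.

V = 16.5069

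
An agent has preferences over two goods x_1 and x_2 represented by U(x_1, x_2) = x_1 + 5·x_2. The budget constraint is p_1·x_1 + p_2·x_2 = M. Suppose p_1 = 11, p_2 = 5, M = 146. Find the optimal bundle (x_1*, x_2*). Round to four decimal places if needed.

Linear utility — the consumer picks whichever good has higher MU/price: 1/11 = 0.0909 vs 5/5 = 1.
x_2 gives more utility per dollar, so spend all income on x_2: x_2* = M/p_2, x_1* = 0.
Numerically: x_1* = 0, x_2* = 29.2.

x_1* = 0, x_2* = 29.2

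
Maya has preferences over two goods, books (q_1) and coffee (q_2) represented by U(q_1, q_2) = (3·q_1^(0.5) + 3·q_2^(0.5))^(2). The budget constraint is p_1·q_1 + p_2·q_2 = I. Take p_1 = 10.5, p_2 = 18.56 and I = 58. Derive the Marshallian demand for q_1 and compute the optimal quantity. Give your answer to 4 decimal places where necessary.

q_1* = 3.5279

MRS = MU_q_1/MU_q_2 = (q_2/q_1)^(0.5). Set equal to p_1/p_2.
Solve for the ratio: q_2/q_1 = [p_1/p_2]^(2).
Substitute q_2 = (q_2/q_1)·q_1 into the budget: q_1* = I/(p_1 + p_2·(q_2/q_1)).
Numerically q_2/q_1 = 0.320054, so q_1* = 58/(10.5 + 18.56·0.320054) = 3.5279.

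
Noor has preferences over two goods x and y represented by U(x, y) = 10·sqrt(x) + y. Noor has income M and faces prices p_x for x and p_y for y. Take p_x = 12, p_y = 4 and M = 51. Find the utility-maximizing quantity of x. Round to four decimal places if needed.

x* = 2.7778

Utility is quasi-linear in y; the FOC for x is 5/√x = p_x/p_y.
Solve: √x = 5·p_y/p_x, so x*(p_x,p_y) = (5·p_y/p_x)², and y* = (M − p_x·x*)/p_y.
Plugging in: x* = (5·4/12)² = 2.7778.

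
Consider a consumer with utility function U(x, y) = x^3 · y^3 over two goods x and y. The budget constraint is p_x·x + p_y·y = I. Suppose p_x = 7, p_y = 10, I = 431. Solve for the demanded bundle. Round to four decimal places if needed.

x* = 30.7857, y* = 21.55

The MRS is y/x. Set MRS = p_x/p_y.
Rearranging, p_y·y = p_x·x. Substituting into the budget gives p_x·x·(1 + 1) = I.
Demand: x*(p_x,p_y,I) = 0.5·I/p_x and y* = 0.5·I/p_y.
At p_x=7, p_y=10, I=431: x* = 0.5·431/7 = 30.7857, y* = 21.55.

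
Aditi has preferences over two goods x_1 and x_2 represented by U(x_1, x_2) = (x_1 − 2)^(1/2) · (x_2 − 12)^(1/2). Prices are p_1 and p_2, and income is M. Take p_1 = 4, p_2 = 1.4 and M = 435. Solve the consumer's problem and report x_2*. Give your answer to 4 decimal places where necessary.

Let x_1' = x_1−2, x_2' = x_2−12. MRS = x_2'/x_1' = p_1/p_2.
After buying the subsistence bundle (2, 12), a share 0.5 of the remaining income goes to x_1: x_1* = 2 + 0.5·(M − 2p_1 − 12p_2)/p_1.
Discretionary income = 435 − 2·4 − 12·1.4 = 410.2; x_2* = 12 + 0.5·410.2/1.4 = 158.5.

x_2* = 158.5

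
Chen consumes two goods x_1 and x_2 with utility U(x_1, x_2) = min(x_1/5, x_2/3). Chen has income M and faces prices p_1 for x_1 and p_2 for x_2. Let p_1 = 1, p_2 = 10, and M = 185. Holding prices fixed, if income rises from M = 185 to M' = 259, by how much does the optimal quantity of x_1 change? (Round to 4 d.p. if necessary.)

Δx_1* = 10.5714

With perfect complements, no substitution: consume in ratio x_1:x_2 = 5:3.
Budget: p_1·x_1 + p_2·(3/5)·x_1 = M, so (5·p_1 + 3·p_2)·x_1 = 5·M.
Demand: x_1*(p_1,p_2,M) = 5·M/(5·p_1 + 3·p_2), x_2* = 3·M/(5·p_1 + 3·p_2).
Here 5·1 + 3·10 = 35, giving x_1* = 26.4286.
At M' = 259: x_1* = 37. Change: 37 − 26.4286 = 10.5714.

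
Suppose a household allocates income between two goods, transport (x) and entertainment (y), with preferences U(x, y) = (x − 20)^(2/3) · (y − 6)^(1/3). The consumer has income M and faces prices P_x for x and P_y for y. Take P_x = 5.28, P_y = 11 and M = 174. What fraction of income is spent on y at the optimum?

Discretionary income = 174 − 20·5.28 − 6·11 = 2.4; x* = 20 + 2/3·2.4/5.28 = 20.303; y* = 6 + 1/3·2.4/11 = 6.0727.
Expenditure on y: 11·6.0727 = 66.8; share = 0.3839.

share on y = 0.3839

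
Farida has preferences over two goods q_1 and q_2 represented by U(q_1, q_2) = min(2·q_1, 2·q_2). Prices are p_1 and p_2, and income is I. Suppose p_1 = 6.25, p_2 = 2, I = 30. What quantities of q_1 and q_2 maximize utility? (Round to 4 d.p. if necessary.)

q_1* = 3.6364, q_2* = 3.6364

Demand: q_1*(p_1,p_2,I) = 2·I/(2·p_1 + 2·p_2), q_2* = 2·I/(2·p_1 + 2·p_2).
Here 2·6.25 + 2·2 = 16.5, giving q_1* = 3.6364 and q_2* = 3.6364.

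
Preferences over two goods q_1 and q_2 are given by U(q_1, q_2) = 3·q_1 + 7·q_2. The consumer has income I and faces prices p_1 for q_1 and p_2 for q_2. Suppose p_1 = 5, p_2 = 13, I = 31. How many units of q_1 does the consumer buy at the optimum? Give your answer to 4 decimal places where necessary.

q_1* = 6.2

Perfect substitutes: compare marginal utility per dollar. 3/p_1 vs 7/p_2 → 0.6 vs 0.5385.
q_1 gives more utility per dollar, so spend all income on q_1: q_1* = I/p_1, q_2* = 0.
Numerically: q_1* = 6.2, q_2* = 0.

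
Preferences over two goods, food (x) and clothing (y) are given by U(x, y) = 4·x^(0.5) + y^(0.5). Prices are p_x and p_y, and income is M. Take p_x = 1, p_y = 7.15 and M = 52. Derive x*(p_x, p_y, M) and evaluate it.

With the ratio pinned down, the budget gives x* = M/(p_x + p_y·(y/x)) and y* = (y/x)·x*.
Numerically y/x = 0.001223, so x* = 52/(1 + 7.15·0.001223) = 51.5494.

x* = 51.5494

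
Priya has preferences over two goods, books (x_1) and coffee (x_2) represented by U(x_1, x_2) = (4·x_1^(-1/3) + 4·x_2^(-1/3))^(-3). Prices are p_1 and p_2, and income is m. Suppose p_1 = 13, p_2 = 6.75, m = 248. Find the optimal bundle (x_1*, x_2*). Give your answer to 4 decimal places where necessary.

x_1* = 10.3182, x_2* = 16.8687

MRS = MU_x_1/MU_x_2 = (x_2/x_1)^(4/3). Set equal to p_1/p_2.
Hence x_2/x_1 = (p_1/p_2)^(1/(4/3)), i.e. raised to the 0.75 power.
With the ratio pinned down, the budget gives x_1* = m/(p_1 + p_2·(x_2/x_1)) and x_2* = (x_2/x_1)·x_1*.
Numerically x_2/x_1 = 1.634857, so x_1* = 248/(13 + 6.75·1.634857) = 10.3182 and x_2* = 1.634857·10.3182 = 16.8687.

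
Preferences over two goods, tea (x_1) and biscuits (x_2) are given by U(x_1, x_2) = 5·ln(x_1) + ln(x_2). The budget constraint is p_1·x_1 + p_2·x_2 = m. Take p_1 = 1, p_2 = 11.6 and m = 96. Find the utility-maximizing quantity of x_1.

MU_x_1/MU_x_2 = (5·x_2)/(x_1); tangency sets this equal to p_1/p_2.
So 5·p_2·x_2 = p_1·x_1; combined with the budget, a share 5/6 of income goes to x_1.
Demand: x_1*(p_1,p_2,m) = 5/6·m/p_1 and x_2* = 1/6·m/p_2.
At p_1=1, p_2=11.6, m=96: x_1* = 5/6·96/1 = 80.

x_1* = 80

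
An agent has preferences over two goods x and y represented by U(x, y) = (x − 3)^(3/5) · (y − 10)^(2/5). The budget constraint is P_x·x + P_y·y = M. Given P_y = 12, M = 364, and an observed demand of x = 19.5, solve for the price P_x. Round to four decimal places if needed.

MRS = (3/2)·(y−10)/(x−3). Tangency with P_x/P_y gives y−10 = (2/3)·(P_x/P_y)·(x−3).
After buying the subsistence bundle (3, 10), a share 0.6 of the remaining income goes to x: x* = 3 + 0.6·(M − 3P_x − 10P_y)/P_x.
Set x* = 19.5 in the demand function and solve for P_x: P_x = 8.

P_x = 8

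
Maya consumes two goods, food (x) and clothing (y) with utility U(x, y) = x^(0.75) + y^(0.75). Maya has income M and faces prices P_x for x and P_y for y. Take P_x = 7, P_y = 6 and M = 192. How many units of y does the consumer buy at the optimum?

y* = 19.6351

MRS = MU_x/MU_y = (y/x)^(0.25). Set equal to P_x/P_y.
Hence y/x = (P_x/P_y)^(1/(0.25)), i.e. raised to the 4 power.
Substitute y = (y/x)·x into the budget: x* = M/(P_x + P_y·(y/x)).
Numerically y/x = 1.852623, so x* = 192/(7 + 6·1.852623) = 10.5985 and y* = 1.852623·10.5985 = 19.6351.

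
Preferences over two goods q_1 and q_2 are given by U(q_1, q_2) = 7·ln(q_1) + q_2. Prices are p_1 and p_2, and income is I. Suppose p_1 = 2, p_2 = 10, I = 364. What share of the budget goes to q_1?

At the given prices: q_1* = 7·10/2 = 35, and q_2* = 29.4.
Expenditure on q_1: 2·35 = 70; share = 0.1923.

share on q_1 = 0.1923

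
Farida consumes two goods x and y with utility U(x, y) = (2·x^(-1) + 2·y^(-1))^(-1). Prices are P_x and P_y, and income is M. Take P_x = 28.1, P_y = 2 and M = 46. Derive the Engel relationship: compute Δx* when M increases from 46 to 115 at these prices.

From the CES first-order condition, (y/x)^(2) = P_x/P_y.
Solve for the ratio: y/x = [P_x/P_y]^(0.5).
Substitute y = (y/x)·x into the budget: x* = M/(P_x + P_y·(y/x)).
Numerically y/x = 3.748333, so x* = 46/(28.1 + 2·3.748333) = 1.2923.
At M' = 115: x* = 3.2306. Change: 3.2306 − 1.2923 = 1.9384.

Δx* = 1.9384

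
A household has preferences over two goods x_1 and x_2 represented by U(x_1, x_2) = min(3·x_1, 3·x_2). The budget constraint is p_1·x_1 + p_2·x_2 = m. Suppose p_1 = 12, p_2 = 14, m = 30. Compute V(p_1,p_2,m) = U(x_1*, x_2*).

Here 3·12 + 3·14 = 78, giving x_1* = 1.1538 and x_2* = 1.1538.
Utility at the optimum: U(1.1538, 1.1538) = 3.4615.

V = 3.4615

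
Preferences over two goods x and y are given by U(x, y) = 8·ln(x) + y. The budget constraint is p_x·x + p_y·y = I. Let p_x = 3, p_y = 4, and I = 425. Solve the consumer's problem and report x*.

x* = 10.6667

Set MRS = p_x/p_y: (8/x)/1 = p_x/p_y.
So x*(p_x,p_y) = 8·p_y/p_x, independent of income; and y* = (I − 8·p_y)/p_y.
At the given prices: x* = 8·4/3 = 10.6667.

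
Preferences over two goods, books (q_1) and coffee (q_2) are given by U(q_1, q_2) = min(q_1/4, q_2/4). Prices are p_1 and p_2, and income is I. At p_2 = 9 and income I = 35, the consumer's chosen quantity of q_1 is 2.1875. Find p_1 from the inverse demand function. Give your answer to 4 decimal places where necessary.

p_1 = 7

With perfect complements, no substitution: consume in ratio q_1:q_2 = 4:4.
Budget: p_1·q_1 + p_2·q_1 = I, so (4·p_1 + 4·p_2)·q_1 = 4·I.
Demand: q_1*(p_1,p_2,I) = 4·I/(4·p_1 + 4·p_2), q_2* = 4·I/(4·p_1 + 4·p_2).
Set q_1* = 2.1875 in the demand function and solve for p_1: p_1 = 7.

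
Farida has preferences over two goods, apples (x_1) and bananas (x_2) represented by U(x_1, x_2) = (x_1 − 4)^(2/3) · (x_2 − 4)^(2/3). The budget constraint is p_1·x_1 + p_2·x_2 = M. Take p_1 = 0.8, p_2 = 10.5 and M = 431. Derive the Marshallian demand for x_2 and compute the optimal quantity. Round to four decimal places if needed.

Substituting into the budget: x_1* = 4 + 0.5·(M − 4·p_1 − 4·p_2)/p_1, and x_2* = 4 + 0.5·(…)/p_2.
Discretionary income = 431 − 4·0.8 − 4·10.5 = 385.8; x_2* = 4 + 0.5·385.8/10.5 = 22.3714.

x_2* = 22.3714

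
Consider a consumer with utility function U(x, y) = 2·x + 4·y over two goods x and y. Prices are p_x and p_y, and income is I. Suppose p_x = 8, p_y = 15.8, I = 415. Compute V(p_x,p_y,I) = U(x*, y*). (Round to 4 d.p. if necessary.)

y gives more utility per dollar, so spend all income on y: y* = I/p_y, x* = 0.
Numerically: x* = 0, y* = 26.2658.
Utility at the optimum: U(0, 26.2658) = 105.0633.

V = 105.0633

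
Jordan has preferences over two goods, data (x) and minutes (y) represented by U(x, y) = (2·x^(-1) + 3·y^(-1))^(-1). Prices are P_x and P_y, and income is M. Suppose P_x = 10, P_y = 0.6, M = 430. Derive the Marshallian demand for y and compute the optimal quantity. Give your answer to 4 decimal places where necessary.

y* = 165.3846

MU_x ∝ 2·x^(-2), MU_y ∝ 3·y^(-2), so MRS = (2/3)·(y/x)^(2) = P_x/P_y.
Hence y/x = ((3/2)·P_x/P_y)^(1/(2)), i.e. raised to the 0.5 power.
Substitute y = (y/x)·x into the budget: x* = M/(P_x + P_y·(y/x)).
Numerically y/x = 5, so x* = 430/(10 + 0.6·5) = 33.0769 and y* = 5·33.0769 = 165.3846.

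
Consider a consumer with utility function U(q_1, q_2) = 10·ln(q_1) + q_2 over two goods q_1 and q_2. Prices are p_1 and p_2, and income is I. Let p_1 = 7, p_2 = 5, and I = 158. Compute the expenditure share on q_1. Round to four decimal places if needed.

share on q_1 = 0.3165

So q_1*(p_1,p_2) = 10·p_2/p_1, independent of income; and q_2* = (I − 10·p_2)/p_2.
At the given prices: q_1* = 10·5/7 = 7.1429, and q_2* = 21.6.
Expenditure on q_1: 7·7.1429 = 50; share = 0.3165.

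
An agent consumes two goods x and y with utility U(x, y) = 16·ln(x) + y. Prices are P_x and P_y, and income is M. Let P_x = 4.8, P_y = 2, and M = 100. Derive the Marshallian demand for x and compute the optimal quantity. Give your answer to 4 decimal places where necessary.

x* = 6.6667

So x*(P_x,P_y) = 16·P_y/P_x, independent of income; and y* = (M − 16·P_y)/P_y.
At the given prices: x* = 16·2/4.8 = 6.6667.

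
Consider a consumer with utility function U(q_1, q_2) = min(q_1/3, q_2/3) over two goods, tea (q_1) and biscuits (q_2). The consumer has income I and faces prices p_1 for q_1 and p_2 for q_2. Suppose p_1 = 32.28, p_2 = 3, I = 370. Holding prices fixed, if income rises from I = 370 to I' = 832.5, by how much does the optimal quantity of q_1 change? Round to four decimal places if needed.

Here 3·32.28 + 3·3 = 105.84, giving q_1* = 10.4875.
At I' = 832.5: q_1* = 23.5969. Change: 23.5969 − 10.4875 = 13.1094.

Δq_1* = 13.1094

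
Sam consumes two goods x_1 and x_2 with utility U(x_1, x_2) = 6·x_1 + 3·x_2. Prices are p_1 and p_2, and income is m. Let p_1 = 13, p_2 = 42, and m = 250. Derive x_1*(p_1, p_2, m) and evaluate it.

Linear utility — the consumer picks whichever good has higher MU/price: 6/13 = 0.4615 vs 3/42 = 0.0714.
x_1 gives more utility per dollar, so spend all income on x_1: x_1* = m/p_1, x_2* = 0.
Numerically: x_1* = 19.2308, x_2* = 0.

x_1* = 19.2308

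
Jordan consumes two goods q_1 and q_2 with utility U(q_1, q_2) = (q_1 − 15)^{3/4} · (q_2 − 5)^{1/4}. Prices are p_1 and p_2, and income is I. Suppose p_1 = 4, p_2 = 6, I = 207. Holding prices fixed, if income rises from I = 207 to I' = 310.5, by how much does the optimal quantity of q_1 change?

Δq_1* = 19.4062

Let q_1' = q_1−15, q_2' = q_2−5. MRS = 3·q_2'/q_1' = p_1/p_2.
After buying the subsistence bundle (15, 5), a share 0.75 of the remaining income goes to q_1: q_1* = 15 + 0.75·(I − 15p_1 − 5p_2)/p_1.
Discretionary income = 207 − 15·4 − 5·6 = 117; q_1* = 15 + 0.75·117/4 = 36.9375.
At I' = 310.5: q_1* = 56.3438. Change: 56.3438 − 36.9375 = 19.4062.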